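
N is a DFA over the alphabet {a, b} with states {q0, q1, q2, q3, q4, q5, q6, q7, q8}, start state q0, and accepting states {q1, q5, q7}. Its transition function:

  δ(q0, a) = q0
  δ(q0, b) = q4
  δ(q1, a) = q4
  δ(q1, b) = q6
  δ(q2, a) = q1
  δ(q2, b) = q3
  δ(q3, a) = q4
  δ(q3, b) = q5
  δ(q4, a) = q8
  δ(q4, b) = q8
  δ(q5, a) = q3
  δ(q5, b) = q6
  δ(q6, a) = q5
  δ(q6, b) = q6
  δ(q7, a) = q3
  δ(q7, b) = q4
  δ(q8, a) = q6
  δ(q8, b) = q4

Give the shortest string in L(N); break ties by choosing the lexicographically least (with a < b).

baaa

A breadth-first search from q0 reaches an accepting state first via the path q0 → q4 → q8 → q6 → q5 on input baaa.
No string of length < 4 is accepted (BFS exhausts all shorter strings without reaching an accepting state), and baaa is the lexicographically least accepting string of length 4.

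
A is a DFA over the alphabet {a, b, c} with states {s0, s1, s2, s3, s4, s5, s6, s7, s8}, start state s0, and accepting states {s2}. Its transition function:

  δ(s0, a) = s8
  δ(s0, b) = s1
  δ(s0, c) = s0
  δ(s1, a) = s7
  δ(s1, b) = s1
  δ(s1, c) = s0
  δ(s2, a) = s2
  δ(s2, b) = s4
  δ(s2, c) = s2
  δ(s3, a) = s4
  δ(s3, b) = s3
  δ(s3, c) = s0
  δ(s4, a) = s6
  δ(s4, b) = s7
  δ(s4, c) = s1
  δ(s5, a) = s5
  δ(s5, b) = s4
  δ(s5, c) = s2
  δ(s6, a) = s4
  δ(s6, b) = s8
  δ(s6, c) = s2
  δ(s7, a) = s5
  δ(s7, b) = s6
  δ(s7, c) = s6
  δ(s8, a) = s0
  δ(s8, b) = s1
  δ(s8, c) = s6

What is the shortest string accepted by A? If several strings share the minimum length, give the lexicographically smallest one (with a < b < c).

A breadth-first search from s0 reaches an accepting state first via the path s0 → s8 → s6 → s2 on input acc.
No string of length < 3 is accepted (BFS exhausts all shorter strings without reaching an accepting state), and acc is the lexicographically least accepting string of length 3.

acc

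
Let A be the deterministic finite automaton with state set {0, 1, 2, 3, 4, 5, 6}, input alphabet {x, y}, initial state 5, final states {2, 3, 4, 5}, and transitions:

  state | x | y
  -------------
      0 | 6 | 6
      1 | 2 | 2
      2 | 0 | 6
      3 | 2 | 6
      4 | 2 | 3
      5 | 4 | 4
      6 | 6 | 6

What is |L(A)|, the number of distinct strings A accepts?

The useful subgraph on states {2, 3, 4, 5} is acyclic, so L(A) is finite; the longest accepting path visits 4 useful states, giving maximum string length 3.
Counting accepting paths from 5 by length: 1 of length 0, 2 of length 1, 4 of length 2, 2 of length 3. Total 9.

9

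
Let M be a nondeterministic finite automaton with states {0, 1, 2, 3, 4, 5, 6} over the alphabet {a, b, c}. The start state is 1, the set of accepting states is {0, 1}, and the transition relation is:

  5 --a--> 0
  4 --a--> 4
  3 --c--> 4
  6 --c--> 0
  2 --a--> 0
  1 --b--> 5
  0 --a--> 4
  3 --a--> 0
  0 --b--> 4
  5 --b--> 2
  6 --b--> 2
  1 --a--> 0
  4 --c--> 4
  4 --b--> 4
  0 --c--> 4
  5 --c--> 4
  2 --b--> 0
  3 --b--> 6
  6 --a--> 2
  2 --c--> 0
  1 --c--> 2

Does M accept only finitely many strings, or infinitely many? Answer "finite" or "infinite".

The useful states (reachable from 1 and able to reach an accepting state) are {0, 1, 2, 5}.
Restricted to these states the transition graph has no cycle, so every accepting path has bounded length and L is finite.

finite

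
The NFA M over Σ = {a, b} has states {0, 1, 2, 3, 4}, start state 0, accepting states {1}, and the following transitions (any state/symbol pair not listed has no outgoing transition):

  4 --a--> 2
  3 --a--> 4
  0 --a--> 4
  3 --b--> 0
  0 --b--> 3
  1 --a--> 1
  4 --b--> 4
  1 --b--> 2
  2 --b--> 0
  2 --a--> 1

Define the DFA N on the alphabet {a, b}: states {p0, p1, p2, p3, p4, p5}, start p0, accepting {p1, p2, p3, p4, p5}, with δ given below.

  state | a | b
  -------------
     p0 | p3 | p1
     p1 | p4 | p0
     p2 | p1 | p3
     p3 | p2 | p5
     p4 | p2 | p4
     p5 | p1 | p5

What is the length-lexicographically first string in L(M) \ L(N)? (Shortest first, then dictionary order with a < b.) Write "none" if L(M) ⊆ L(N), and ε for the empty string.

none

Exploring the product automaton M × N from the start pair (0, p0), following both machines on each input symbol, reaches 25 state pairs: (0, p0), (4, p3), (3, p1), (2, p2), (4, p5), (4, p4), (1, p1), (0, p3), (2, p1), (1, p4), (2, p0), (4, p2), (3, p5), (1, p2), (2, p4), (1, p3), (0, p1), (4, p1), (0, p5), (2, p3), (0, p4), (2, p5), (3, p0), (4, p0), (3, p4).
M accepts in {1} and N accepts in {p1, p2, p3, p4, p5}. The reachable pairs whose M-component is accepting are (1, p1), (1, p4), (1, p2), (1, p3); in each of them the N-component is accepting too, so the product for L(M) \ L(N) (M-component accepting, N-component rejecting) has no reachable accepting pair and the difference is empty.
So every string accepted by M is also accepted by N: L(M) \ L(N) = ∅ and there is no such string.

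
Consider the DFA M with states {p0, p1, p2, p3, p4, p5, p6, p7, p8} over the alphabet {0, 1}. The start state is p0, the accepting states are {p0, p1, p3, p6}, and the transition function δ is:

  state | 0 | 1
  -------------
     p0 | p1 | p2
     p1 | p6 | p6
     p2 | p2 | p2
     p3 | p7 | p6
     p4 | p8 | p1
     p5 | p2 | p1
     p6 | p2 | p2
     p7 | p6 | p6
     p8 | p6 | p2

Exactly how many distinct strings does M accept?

4

The useful subgraph on states {p0, p1, p6} is acyclic, so L(M) is finite; the longest accepting path visits 3 useful states, giving maximum string length 2.
Counting accepting paths from p0 by length: 1 of length 0, 1 of length 1, 2 of length 2. Total 4.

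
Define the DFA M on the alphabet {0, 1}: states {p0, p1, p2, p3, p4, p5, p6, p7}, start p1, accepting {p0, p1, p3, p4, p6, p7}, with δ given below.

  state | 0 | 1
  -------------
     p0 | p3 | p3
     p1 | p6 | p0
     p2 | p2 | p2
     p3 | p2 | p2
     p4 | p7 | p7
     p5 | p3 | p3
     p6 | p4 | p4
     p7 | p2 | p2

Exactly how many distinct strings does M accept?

11

The useful subgraph on states {p0, p1, p3, p4, p6, p7} is acyclic, so L(M) is finite; the longest accepting path visits 4 useful states, giving maximum string length 3.
Counting accepting paths from p1 by length: 1 of length 0, 2 of length 1, 4 of length 2, 4 of length 3. Total 11.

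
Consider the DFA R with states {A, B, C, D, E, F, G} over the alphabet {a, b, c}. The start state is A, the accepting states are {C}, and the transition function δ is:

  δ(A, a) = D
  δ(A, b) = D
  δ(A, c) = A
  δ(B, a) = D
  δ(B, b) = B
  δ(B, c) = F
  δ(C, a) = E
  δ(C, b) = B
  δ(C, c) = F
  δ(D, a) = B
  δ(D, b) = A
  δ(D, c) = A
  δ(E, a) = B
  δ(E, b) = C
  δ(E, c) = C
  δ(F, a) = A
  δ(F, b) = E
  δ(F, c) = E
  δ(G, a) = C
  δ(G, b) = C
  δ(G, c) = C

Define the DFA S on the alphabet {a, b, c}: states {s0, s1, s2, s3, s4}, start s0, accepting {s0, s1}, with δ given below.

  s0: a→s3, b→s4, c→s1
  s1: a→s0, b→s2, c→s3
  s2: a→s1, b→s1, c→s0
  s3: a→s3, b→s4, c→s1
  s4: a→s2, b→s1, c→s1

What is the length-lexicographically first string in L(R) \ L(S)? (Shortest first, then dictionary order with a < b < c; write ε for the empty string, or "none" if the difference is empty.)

aaccb

The string aaccb is accepted by R but not by S.
No shorter string lies in the difference, and aaccb is the lexicographically first length-5 string in L(R) \ L(S).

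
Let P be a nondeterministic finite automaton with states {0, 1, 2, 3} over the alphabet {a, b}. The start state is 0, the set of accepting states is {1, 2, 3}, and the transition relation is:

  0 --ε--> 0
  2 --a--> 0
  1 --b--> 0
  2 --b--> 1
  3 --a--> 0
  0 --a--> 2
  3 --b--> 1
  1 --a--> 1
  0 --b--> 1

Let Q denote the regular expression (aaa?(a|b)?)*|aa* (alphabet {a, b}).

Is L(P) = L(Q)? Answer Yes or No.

No

The string b is accepted by P but rejected by Q.
So L(P) ≠ L(Q).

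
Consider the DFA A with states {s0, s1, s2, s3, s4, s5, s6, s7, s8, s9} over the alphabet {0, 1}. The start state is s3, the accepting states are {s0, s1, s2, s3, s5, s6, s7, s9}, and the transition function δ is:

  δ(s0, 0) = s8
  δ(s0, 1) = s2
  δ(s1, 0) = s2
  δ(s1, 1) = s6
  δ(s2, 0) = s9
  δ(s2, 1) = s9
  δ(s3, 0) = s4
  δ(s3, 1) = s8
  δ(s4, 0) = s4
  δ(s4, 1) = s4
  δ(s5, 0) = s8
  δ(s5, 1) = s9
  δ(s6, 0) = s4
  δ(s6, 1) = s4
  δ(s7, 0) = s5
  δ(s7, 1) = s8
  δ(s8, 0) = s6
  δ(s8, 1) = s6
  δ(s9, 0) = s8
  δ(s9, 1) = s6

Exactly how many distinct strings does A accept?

3

The useful subgraph on states {s3, s6, s8} is acyclic, so L(A) is finite; the longest accepting path visits 3 useful states, giving maximum string length 2.
Counting accepting paths from s3 by length: 1 of length 0, 2 of length 2. Total 3.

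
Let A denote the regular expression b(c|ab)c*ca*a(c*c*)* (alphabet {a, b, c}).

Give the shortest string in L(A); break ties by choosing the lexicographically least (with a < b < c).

By inspection of the expression, no string of length less than 4 matches, and bcca is the lexicographically first match of length 4.

bcca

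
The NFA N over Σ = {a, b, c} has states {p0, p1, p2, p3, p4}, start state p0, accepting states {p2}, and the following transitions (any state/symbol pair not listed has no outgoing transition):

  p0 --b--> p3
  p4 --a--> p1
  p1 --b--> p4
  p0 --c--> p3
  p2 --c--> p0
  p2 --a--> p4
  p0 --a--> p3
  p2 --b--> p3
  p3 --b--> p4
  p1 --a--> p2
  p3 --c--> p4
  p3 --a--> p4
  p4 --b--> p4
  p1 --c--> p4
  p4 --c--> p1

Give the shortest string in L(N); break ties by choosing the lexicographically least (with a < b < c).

aaaa

A breadth-first search from p0 reaches an accepting state first via the path p0 → p3 → p4 → p1 → p2 on input aaaa.
No string of length < 4 is accepted (BFS exhausts all shorter strings without reaching an accepting state), and aaaa is the lexicographically least accepting string of length 4.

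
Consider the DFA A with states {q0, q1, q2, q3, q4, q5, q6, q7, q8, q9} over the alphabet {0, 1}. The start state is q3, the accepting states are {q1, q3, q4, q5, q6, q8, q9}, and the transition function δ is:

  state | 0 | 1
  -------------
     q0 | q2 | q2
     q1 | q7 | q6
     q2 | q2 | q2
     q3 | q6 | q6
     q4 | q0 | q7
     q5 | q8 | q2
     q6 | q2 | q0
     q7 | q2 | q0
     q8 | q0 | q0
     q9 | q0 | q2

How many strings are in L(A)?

The useful subgraph on states {q3, q6} is acyclic, so L(A) is finite; the longest accepting path visits 2 useful states, giving maximum string length 1.
Counting accepting paths from q3 by length: 1 of length 0, 2 of length 1. Total 3.

3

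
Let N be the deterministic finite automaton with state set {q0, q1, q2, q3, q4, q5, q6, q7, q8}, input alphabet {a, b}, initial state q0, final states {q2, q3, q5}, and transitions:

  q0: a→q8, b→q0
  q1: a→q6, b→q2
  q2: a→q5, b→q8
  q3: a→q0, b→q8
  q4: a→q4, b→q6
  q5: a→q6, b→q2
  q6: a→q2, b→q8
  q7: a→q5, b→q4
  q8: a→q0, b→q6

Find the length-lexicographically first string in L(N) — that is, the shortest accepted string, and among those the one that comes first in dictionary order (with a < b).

A breadth-first search from q0 reaches an accepting state first via the path q0 → q8 → q6 → q2 on input aba.
No string of length < 3 is accepted (BFS exhausts all shorter strings without reaching an accepting state), and aba is the lexicographically least accepting string of length 3.

aba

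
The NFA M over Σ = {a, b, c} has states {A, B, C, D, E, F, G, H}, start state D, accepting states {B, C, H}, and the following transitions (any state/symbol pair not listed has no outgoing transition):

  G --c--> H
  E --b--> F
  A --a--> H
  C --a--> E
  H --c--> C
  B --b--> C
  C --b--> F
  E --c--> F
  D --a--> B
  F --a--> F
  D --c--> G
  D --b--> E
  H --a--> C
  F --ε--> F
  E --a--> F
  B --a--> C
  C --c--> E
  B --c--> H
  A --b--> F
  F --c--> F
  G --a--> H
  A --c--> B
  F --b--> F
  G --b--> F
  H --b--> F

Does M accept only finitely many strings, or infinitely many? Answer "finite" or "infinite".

finite

The useful states (reachable from D and able to reach an accepting state) are {B, C, D, G, H}.
Restricted to these states the transition graph has no cycle, so every accepting path has bounded length and L is finite.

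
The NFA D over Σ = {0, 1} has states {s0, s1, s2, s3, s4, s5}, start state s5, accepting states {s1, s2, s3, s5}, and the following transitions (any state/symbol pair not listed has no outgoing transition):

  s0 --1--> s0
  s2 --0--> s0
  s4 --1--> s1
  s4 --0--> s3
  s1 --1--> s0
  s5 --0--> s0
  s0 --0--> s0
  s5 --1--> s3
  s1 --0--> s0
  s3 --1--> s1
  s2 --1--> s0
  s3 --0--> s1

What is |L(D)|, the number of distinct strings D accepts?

4

The useful subgraph on states {s1, s3, s5} is acyclic, so L(D) is finite; the longest accepting path visits 3 useful states, giving maximum string length 2.
Counting accepting paths from s5 by length: 1 of length 0, 1 of length 1, 2 of length 2. Total 4.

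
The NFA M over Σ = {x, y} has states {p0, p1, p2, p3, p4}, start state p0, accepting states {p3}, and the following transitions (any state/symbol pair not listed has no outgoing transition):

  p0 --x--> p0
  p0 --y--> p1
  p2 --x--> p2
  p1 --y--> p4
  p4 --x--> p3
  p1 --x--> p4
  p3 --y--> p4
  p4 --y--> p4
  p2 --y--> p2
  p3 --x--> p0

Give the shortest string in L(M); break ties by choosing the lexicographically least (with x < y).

yxx

A breadth-first search from p0 reaches an accepting state first via the path p0 → p1 → p4 → p3 on input yxx.
No string of length < 3 is accepted (BFS exhausts all shorter strings without reaching an accepting state), and yxx is the lexicographically least accepting string of length 3.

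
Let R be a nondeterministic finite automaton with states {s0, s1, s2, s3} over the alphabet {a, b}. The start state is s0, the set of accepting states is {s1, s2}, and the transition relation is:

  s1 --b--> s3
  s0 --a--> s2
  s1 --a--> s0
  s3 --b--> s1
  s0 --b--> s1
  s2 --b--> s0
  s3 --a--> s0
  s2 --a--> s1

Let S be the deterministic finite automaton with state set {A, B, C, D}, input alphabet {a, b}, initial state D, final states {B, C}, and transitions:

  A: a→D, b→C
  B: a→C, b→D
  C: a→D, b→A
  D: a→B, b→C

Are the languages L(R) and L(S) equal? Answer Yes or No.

Yes

Exploring the product automaton R × S from the start pair (s0, D), following both machines on each input symbol, reaches 4 state pairs: (s0, D), (s2, B), (s1, C), (s3, A).
R accepts in {s1, s2} and S accepts in {B, C}. In every reachable pair the two components are either both accepting — (s2, B), (s1, C) — or both non-accepting, so no string is accepted by exactly one of the machines: L(R) \ L(S) and L(S) \ L(R) are both empty.
Hence every string is accepted by R iff it is accepted by S, and the two languages coincide.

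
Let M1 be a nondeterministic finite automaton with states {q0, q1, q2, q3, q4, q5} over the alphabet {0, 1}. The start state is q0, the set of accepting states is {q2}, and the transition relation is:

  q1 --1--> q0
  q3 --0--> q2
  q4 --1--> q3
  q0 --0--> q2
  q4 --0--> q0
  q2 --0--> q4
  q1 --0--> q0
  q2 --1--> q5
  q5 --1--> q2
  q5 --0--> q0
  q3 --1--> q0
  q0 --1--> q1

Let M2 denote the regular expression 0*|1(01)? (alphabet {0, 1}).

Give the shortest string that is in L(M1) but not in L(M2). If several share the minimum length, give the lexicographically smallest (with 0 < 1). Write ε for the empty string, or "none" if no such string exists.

011

The string 011 is accepted by M1 but not by M2.
No shorter string lies in the difference, and 011 is the lexicographically first length-3 string in L(M1) \ L(M2).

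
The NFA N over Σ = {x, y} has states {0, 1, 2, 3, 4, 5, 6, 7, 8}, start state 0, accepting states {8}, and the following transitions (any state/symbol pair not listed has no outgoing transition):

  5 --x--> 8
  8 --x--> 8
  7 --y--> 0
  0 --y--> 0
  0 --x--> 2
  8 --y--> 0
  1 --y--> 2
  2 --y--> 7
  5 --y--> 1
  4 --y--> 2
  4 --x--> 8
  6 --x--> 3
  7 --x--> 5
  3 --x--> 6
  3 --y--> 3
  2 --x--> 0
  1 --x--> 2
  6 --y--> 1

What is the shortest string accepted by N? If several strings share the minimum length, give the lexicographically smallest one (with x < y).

xyxx

A breadth-first search from 0 reaches an accepting state first via the path 0 → 2 → 7 → 5 → 8 on input xyxx.
No string of length < 4 is accepted (BFS exhausts all shorter strings without reaching an accepting state), and xyxx is the lexicographically least accepting string of length 4.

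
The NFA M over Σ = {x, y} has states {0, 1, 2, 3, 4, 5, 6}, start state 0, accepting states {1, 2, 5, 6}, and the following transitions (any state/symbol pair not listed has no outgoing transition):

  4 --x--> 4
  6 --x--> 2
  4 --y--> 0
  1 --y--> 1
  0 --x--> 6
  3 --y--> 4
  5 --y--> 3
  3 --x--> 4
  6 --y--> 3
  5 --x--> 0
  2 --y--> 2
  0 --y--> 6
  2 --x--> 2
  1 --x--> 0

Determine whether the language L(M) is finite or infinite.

infinite

State 2 is reachable from the start and can reach an accepting state, and it lies on the cycle 2 → 2.
Traversing that cycle any number of times yields accepted strings of unbounded length, so the language is infinite.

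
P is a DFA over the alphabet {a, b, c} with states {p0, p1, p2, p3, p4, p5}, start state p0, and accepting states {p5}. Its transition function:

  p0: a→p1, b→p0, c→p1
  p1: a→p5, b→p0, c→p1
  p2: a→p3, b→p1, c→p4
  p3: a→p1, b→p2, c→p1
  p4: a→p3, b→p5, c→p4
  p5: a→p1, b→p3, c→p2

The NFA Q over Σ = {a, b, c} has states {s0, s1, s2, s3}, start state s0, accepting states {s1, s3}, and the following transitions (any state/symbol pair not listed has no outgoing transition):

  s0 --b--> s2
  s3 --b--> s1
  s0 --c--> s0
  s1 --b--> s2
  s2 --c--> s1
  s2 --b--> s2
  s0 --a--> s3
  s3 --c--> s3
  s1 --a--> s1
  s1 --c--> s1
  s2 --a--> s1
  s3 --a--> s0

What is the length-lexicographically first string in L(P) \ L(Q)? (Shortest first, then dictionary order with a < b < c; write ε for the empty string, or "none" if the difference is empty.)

aa

The string aa is accepted by P but not by Q.
No shorter string lies in the difference, and aa is the lexicographically first length-2 string in L(P) \ L(Q).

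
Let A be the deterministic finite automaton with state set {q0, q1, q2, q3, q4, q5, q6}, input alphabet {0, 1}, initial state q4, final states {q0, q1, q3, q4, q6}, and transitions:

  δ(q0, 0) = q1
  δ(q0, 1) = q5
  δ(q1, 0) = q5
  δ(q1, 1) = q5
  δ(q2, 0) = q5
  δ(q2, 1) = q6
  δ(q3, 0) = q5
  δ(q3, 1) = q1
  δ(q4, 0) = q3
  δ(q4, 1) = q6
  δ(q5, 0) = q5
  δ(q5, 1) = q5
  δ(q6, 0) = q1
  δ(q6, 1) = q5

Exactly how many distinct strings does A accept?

The useful subgraph on states {q1, q3, q4, q6} is acyclic, so L(A) is finite; the longest accepting path visits 3 useful states, giving maximum string length 2.
Counting accepting paths from q4 by length: 1 of length 0, 2 of length 1, 2 of length 2. Total 5.

5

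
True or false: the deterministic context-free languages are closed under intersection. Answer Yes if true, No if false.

DCFLs are closed under complement (normalise the DPDA to read all of its input, then flip the verdict). If they were also closed under intersection, De Morgan would make them closed under union; but {aⁿbⁿ : n≥0} and {aⁿb²ⁿ : n≥0} are DCFLs (push the a's; pop one per b, respectively one per two b's) whose union no deterministic PDA accepts: a DPDA for it would have a single run on aⁿb²ⁿ, accepting after the prefix aⁿbⁿ and accepting again after n more b's; an ordinary PDA that simulates it on a's and b's and, at any moment when it is accepting, may switch to reading only a fresh letter c while feeding each c to the simulation as a b, would accept aⁱbʲcᵏ (k≥1) exactly when both aⁱbʲ and aⁱbʲ⁺ᵏ are in the language, i.e. its language intersected with the regular set a*b*c⁺ would be exactly {aⁿbⁿcⁿ : n≥1} — impossible, since context-free languages are closed under intersection with regular sets and {aⁿbⁿcⁿ} is not context-free.

No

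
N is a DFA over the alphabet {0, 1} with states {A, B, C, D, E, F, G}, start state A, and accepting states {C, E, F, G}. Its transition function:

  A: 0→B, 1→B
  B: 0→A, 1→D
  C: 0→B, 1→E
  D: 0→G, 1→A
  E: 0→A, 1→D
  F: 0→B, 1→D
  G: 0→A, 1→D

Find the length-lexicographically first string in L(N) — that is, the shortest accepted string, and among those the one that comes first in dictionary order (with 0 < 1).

010

A breadth-first search from A reaches an accepting state first via the path A → B → D → G on input 010.
No string of length < 3 is accepted (BFS exhausts all shorter strings without reaching an accepting state), and 010 is the lexicographically least accepting string of length 3.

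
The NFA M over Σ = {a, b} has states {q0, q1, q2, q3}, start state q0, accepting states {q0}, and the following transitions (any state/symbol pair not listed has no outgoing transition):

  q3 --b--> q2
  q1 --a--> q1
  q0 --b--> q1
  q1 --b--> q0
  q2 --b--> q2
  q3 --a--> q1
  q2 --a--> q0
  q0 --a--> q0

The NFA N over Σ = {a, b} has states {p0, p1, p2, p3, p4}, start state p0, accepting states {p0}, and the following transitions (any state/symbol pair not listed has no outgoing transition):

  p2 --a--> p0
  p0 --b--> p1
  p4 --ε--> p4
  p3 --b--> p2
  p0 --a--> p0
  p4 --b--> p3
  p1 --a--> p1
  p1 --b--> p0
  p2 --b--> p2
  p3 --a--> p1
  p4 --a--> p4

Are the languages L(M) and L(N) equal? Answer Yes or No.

Yes

Exploring the product automaton M × N from the start pair (q0, p0), following both machines on each input symbol, reaches 2 state pairs: (q0, p0), (q1, p1).
M accepts in {q0} and N accepts in {p0}. In every reachable pair the two components are either both accepting — (q0, p0) — or both non-accepting, so no string is accepted by exactly one of the machines: L(M) \ L(N) and L(N) \ L(M) are both empty.
Hence every string is accepted by M iff it is accepted by N, and the two languages coincide.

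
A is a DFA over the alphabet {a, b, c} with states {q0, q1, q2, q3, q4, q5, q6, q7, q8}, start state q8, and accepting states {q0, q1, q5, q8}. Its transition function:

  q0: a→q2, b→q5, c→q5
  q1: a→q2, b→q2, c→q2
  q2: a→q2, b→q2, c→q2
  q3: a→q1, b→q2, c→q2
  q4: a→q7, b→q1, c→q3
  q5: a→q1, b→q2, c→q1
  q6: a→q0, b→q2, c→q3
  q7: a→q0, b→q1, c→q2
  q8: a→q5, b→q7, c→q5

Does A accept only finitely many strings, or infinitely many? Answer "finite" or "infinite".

The useful states (reachable from q8 and able to reach an accepting state) are {q0, q1, q5, q7, q8}.
Restricted to these states the transition graph has no cycle, so every accepting path has bounded length and L is finite.

finite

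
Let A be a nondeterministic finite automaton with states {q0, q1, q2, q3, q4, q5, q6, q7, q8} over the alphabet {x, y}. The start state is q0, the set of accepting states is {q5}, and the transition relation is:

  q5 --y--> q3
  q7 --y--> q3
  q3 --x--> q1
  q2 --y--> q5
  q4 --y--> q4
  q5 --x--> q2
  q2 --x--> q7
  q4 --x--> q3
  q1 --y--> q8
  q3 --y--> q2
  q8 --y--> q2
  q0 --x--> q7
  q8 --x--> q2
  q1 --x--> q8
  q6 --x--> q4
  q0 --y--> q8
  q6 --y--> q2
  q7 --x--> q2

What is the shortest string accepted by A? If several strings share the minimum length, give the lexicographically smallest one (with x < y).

xxy

A breadth-first search from q0 reaches an accepting state first via the path q0 → q7 → q2 → q5 on input xxy.
No string of length < 3 is accepted (BFS exhausts all shorter strings without reaching an accepting state), and xxy is the lexicographically least accepting string of length 3.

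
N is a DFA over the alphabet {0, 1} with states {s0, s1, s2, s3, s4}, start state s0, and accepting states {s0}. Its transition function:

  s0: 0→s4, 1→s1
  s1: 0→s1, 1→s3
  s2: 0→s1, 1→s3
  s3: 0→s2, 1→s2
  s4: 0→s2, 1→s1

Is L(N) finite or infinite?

finite

The useful states (reachable from s0 and able to reach an accepting state) are {s0}.
Restricted to these states the transition graph has no cycle, so every accepting path has bounded length and L is finite.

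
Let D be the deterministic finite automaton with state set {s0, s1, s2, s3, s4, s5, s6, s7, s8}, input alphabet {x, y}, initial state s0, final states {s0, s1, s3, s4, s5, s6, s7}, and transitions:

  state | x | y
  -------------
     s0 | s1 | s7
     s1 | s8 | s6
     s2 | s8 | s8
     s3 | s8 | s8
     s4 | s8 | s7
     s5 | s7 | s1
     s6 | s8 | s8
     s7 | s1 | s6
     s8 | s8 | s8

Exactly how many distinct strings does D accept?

The useful subgraph on states {s0, s1, s6, s7} is acyclic, so L(D) is finite; the longest accepting path visits 4 useful states, giving maximum string length 3.
Counting accepting paths from s0 by length: 1 of length 0, 2 of length 1, 3 of length 2, 1 of length 3. Total 7.

7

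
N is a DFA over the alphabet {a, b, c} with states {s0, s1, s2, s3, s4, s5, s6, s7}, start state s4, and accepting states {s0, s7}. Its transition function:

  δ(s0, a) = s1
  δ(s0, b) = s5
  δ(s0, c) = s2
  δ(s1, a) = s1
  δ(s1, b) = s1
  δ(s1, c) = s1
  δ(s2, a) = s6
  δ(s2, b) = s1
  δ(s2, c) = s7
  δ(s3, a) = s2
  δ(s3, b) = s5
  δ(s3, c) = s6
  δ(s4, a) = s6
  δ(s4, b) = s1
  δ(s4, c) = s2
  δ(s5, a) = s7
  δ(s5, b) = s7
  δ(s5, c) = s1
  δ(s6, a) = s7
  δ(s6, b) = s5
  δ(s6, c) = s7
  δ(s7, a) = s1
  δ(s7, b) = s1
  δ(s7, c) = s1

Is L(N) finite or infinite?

The useful states (reachable from s4 and able to reach an accepting state) are {s2, s4, s5, s6, s7}.
Restricted to these states the transition graph has no cycle, so every accepting path has bounded length and L is finite.

finite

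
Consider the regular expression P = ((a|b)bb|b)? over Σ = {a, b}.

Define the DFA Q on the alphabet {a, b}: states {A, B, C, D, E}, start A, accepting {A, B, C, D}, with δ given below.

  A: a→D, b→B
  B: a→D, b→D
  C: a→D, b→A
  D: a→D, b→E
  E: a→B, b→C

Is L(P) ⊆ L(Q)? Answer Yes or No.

No

The string bbb is in L(P) but not in L(Q).
So L(P) ⊄ L(Q).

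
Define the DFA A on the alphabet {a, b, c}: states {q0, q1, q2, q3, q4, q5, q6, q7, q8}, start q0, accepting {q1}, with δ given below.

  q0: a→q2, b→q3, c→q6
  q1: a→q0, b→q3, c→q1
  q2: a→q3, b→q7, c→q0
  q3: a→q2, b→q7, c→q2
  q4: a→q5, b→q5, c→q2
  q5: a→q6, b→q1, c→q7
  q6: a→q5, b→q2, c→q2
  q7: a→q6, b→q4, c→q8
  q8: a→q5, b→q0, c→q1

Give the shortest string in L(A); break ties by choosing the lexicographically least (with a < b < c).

cab

A breadth-first search from q0 reaches an accepting state first via the path q0 → q6 → q5 → q1 on input cab.
No string of length < 3 is accepted (BFS exhausts all shorter strings without reaching an accepting state), and cab is the lexicographically least accepting string of length 3.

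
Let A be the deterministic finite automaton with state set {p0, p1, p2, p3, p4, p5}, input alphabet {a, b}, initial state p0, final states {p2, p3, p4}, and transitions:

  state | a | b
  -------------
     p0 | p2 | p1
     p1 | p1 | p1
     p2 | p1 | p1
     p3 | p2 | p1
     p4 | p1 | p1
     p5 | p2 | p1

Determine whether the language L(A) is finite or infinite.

finite

The useful states (reachable from p0 and able to reach an accepting state) are {p0, p2}.
Restricted to these states the transition graph has no cycle, so every accepting path has bounded length and L is finite.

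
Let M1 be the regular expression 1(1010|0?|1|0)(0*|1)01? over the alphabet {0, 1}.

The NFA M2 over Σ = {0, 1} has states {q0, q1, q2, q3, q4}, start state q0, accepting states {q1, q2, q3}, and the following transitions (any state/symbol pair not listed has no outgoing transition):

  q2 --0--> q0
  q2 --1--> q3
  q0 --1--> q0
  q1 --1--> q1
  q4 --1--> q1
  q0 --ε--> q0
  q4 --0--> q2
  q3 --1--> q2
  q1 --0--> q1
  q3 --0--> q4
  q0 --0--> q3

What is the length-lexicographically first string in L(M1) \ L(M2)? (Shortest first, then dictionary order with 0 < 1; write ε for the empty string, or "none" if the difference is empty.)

The string 100 is accepted by M1 but not by M2.
No shorter string lies in the difference, and 100 is the lexicographically first length-3 string in L(M1) \ L(M2).

100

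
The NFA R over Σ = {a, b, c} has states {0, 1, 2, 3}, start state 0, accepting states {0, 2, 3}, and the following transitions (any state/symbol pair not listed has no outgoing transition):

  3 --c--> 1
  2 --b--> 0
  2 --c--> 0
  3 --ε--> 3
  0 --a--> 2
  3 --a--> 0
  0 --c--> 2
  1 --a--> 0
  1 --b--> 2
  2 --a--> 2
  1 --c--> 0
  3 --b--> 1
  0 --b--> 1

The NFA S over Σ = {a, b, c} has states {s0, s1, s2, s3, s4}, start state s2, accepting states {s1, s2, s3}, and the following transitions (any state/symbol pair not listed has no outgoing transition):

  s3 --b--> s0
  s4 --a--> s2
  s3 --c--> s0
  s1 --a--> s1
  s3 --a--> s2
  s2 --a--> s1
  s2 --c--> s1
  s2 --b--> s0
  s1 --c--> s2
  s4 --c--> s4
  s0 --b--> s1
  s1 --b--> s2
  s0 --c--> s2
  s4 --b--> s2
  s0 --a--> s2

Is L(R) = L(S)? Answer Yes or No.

Yes

Exploring the product automaton R × S from the start pair (0, s2), following both machines on each input symbol, reaches 3 state pairs: (0, s2), (2, s1), (1, s0).
R accepts in {0, 2, 3} and S accepts in {s1, s2, s3}. In every reachable pair the two components are either both accepting — (0, s2), (2, s1) — or both non-accepting, so no string is accepted by exactly one of the machines: L(R) \ L(S) and L(S) \ L(R) are both empty.
Hence every string is accepted by R iff it is accepted by S, and the two languages coincide.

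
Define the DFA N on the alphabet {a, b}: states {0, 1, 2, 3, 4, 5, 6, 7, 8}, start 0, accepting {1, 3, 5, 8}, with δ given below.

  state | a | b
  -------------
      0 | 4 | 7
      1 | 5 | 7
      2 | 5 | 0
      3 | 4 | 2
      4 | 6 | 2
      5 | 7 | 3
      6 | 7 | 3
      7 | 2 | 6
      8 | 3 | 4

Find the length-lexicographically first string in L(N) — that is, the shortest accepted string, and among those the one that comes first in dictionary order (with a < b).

aab

A breadth-first search from 0 reaches an accepting state first via the path 0 → 4 → 6 → 3 on input aab.
No string of length < 3 is accepted (BFS exhausts all shorter strings without reaching an accepting state), and aab is the lexicographically least accepting string of length 3.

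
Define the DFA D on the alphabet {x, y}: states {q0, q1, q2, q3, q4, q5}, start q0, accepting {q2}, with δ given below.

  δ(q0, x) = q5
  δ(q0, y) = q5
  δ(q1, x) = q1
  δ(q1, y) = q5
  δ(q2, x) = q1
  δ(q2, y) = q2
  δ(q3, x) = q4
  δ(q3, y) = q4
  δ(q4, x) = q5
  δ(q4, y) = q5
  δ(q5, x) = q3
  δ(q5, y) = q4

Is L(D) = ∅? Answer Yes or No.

The states reachable from the start state are {q0, q3, q4, q5}.
None of the accepting states {q2} is reachable, so no string is accepted and L(D) = ∅.

Yes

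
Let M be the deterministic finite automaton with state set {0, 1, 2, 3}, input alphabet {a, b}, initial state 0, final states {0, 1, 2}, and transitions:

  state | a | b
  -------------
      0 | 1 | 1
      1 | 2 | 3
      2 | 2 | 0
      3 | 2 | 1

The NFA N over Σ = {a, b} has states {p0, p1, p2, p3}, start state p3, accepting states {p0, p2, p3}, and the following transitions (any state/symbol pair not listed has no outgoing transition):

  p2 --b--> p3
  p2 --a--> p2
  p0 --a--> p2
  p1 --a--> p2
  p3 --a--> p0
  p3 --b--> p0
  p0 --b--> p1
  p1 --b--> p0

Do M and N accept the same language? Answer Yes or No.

Exploring the product automaton M × N from the start pair (0, p3), following both machines on each input symbol, reaches 4 state pairs: (0, p3), (1, p0), (2, p2), (3, p1).
M accepts in {0, 1, 2} and N accepts in {p0, p2, p3}. In every reachable pair the two components are either both accepting — (0, p3), (1, p0), (2, p2) — or both non-accepting, so no string is accepted by exactly one of the machines: L(M) \ L(N) and L(N) \ L(M) are both empty.
Hence every string is accepted by M iff it is accepted by N, and the two languages coincide.

Yes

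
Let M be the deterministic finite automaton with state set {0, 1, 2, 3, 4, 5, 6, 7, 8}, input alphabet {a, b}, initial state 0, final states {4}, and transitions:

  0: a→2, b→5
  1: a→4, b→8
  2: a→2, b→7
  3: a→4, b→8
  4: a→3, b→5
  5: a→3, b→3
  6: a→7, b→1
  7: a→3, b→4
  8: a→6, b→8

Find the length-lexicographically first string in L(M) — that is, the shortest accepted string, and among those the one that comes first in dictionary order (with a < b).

A breadth-first search from 0 reaches an accepting state first via the path 0 → 2 → 7 → 4 on input abb.
No string of length < 3 is accepted (BFS exhausts all shorter strings without reaching an accepting state), and abb is the lexicographically least accepting string of length 3.

abb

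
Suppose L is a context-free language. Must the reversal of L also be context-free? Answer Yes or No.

Yes

Reversing the right-hand side of every production of a context-free grammar for L gives a context-free grammar for Lᴿ (induction on derivation length).
So the context-free languages are closed under reversal.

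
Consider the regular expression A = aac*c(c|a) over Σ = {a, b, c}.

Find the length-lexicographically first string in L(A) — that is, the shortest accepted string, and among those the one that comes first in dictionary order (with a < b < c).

aaca

By inspection of the expression, no string of length less than 4 matches, and aaca is the lexicographically first match of length 4.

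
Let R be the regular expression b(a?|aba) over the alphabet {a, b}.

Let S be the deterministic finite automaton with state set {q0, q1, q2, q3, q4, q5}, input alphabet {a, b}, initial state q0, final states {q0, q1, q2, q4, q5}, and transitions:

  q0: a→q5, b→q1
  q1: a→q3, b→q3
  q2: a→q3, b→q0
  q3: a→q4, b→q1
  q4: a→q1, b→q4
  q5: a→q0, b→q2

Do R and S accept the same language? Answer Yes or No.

The string ba is accepted by R but rejected by S.
So L(R) ≠ L(S).

No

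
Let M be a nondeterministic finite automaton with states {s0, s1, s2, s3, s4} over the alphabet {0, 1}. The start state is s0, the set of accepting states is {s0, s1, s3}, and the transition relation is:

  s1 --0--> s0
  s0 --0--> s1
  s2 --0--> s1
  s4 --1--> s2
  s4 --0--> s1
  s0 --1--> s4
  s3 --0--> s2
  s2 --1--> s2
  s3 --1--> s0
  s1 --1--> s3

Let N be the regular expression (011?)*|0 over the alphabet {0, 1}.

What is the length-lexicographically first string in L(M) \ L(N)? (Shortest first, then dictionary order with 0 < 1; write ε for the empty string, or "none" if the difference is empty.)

The string 00 is accepted by M but not by N.
No shorter string lies in the difference, and 00 is the lexicographically first length-2 string in L(M) \ L(N).

00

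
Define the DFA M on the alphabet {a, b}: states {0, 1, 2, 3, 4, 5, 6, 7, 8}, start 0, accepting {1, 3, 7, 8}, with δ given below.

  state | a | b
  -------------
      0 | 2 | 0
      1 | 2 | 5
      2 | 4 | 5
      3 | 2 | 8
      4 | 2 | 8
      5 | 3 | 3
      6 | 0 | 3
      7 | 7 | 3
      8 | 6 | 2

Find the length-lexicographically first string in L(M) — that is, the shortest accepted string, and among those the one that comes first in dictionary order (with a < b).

A breadth-first search from 0 reaches an accepting state first via the path 0 → 2 → 4 → 8 on input aab.
No string of length < 3 is accepted (BFS exhausts all shorter strings without reaching an accepting state), and aab is the lexicographically least accepting string of length 3.

aab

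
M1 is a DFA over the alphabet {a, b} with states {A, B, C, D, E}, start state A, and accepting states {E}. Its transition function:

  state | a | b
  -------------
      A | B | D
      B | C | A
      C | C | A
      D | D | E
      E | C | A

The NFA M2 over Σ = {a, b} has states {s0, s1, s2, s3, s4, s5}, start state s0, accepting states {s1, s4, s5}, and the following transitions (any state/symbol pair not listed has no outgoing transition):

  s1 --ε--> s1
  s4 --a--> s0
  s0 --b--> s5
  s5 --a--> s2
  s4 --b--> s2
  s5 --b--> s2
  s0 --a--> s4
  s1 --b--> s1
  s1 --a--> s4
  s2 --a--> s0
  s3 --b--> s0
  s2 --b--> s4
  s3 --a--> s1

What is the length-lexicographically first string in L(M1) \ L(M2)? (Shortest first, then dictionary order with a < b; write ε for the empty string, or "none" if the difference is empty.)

bb

The string bb is accepted by M1 but not by M2.
No shorter string lies in the difference, and bb is the lexicographically first length-2 string in L(M1) \ L(M2).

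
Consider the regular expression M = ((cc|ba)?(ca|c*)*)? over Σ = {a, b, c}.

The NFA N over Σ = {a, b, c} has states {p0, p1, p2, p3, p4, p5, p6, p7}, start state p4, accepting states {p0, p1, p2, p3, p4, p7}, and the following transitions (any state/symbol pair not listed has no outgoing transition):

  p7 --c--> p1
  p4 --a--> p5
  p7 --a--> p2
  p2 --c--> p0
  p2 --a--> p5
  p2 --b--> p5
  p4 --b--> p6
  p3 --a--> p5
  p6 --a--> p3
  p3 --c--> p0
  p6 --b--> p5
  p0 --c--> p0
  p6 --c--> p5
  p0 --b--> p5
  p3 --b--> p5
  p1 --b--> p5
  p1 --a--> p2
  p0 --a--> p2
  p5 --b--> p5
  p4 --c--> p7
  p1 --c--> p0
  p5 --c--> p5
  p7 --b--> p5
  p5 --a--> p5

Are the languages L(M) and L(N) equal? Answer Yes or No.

Yes

Converting the expression M to a DFA (subset construction, then merging equivalent states) gives the minimal DFA with states {m0, m1, m2, m3, m4}, start state m0, accepting states {m0, m3, m4} and transitions m0: a→m1, b→m2, c→m3; m1: a→m1, b→m1, c→m1; m2: a→m4, b→m1, c→m1; m3: a→m4, b→m1, c→m3; m4: a→m1, b→m1, c→m3.
Exploring the product automaton M × N from the start pair (m0, p4), following both machines on each input symbol, reaches 8 state pairs: (m0, p4), (m1, p5), (m2, p6), (m3, p7), (m4, p3), (m4, p2), (m3, p1), (m3, p0).
M accepts in {m0, m3, m4} and N accepts in {p0, p1, p2, p3, p4, p7}. In every reachable pair the two components are either both accepting — (m0, p4), (m3, p7), (m4, p3), (m4, p2), (m3, p1), (m3, p0) — or both non-accepting, so no string is accepted by exactly one of the machines: L(M) \ L(N) and L(N) \ L(M) are both empty.
Hence every string is accepted by M iff it is accepted by N, and the two languages coincide.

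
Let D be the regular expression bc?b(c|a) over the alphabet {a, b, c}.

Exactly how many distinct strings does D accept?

4

The expression has no Kleene star, so L(D) is finite. Expanding the alternatives gives {bba, bbc, bcba, bcbc}.
That is 2 of length 3, 2 of length 4: 4 strings in all.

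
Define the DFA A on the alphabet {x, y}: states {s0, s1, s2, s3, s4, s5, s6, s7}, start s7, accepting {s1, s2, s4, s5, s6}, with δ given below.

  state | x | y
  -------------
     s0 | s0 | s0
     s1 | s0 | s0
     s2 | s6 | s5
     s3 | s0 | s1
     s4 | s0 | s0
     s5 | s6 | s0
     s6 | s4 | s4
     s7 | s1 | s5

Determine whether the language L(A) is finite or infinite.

finite

The useful states (reachable from s7 and able to reach an accepting state) are {s1, s4, s5, s6, s7}.
Restricted to these states the transition graph has no cycle, so every accepting path has bounded length and L is finite.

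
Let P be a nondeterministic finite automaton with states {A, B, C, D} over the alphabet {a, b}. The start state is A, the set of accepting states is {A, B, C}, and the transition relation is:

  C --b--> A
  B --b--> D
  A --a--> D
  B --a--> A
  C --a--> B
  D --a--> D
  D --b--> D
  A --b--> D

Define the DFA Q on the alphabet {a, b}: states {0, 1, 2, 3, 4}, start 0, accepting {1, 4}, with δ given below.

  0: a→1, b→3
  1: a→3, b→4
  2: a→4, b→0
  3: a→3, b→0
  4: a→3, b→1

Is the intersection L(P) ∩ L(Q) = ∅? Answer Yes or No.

Exploring the product automaton P × Q from the start pair (A, 0), following both machines on each input symbol, reaches 5 state pairs: (A, 0), (D, 1), (D, 3), (D, 4), (D, 0).
P accepts in {A, B, C} and Q accepts in {1, 4}; no reachable pair has both components accepting, so no string drives both machines to acceptance simultaneously and L(P) ∩ L(Q) = ∅.
So no string is accepted by both, and the intersection is empty.

Yes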